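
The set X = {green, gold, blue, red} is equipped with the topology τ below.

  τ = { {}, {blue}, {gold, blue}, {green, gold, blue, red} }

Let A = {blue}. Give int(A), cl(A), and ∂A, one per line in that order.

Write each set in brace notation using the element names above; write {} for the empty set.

int(A) = {blue}
cl(A)  = {green, gold, blue, red}
∂A     = {green, gold, red}

open subsets of A: {}, {blue}; so int(A) = {blue}
closure: X∖int(X∖A) = X∖{} = {green, gold, blue, red}
∂A = {green, gold, blue, red} minus {blue} = {green, gold, red}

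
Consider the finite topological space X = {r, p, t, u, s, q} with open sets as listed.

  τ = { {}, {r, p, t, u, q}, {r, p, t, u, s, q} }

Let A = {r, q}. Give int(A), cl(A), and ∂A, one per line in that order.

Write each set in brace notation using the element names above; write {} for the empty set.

int(A) = {}
cl(A)  = {r, p, t, u, s, q}
∂A     = {r, p, t, u, s, q}

U open, U⊆A: {}. int(A) = ⋃ = {}
X∖A={p, t, u, s}, int(X∖A)={}, hence cl(A)={r, p, t, u, s, q}
∂A: remove int from cl → {r, p, t, u, s, q}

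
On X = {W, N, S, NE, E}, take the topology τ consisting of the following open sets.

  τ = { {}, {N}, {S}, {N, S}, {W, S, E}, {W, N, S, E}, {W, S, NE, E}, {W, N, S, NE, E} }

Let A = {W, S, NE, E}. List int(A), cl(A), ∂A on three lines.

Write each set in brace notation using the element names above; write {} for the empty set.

interior: largest open inside A is {W, S, NE, E} (from {}, {S}, {W, S, E}, {W, S, NE, E})
cl via duality: int({N}) = {N}, so X∖{N} = {W, S, NE, E}
cl∖int = {}

int(A) = {W, S, NE, E}
cl(A)  = {W, S, NE, E}
∂A     = {}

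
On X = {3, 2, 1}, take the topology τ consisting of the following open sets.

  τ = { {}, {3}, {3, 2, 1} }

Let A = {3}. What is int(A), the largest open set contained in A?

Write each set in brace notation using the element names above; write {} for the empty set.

{3}

open subsets of A: {}, {3}; so int(A) = {3}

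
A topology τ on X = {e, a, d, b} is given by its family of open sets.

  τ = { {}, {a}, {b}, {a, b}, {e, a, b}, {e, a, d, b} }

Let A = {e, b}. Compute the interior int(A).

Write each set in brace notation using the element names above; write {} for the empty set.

{b}

U open, U⊆A: {}, {b}. int(A) = ⋃ = {b}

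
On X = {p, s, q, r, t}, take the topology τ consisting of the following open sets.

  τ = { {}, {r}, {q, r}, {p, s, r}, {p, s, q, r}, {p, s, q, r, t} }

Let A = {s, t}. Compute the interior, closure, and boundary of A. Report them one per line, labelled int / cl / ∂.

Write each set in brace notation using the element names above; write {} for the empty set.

int(A) = {}
cl(A)  = {p, s, t}
∂A     = {p, s, t}

interior: largest open inside A is {} (from {})
cl via duality: int({p, q, r}) = {q, r}, so X∖{q, r} = {p, s, t}
cl∖int = {p, s, t}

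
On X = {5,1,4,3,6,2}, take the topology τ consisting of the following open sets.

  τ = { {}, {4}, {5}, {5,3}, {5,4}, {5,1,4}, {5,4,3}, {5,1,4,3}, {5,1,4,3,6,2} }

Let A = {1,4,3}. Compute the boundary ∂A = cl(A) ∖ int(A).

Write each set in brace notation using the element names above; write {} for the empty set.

U open, U⊆A: {}, {4}. int(A) = ⋃ = {4}
X∖A={5,6,2}, int(X∖A)={5}, hence cl(A)={1,4,3,6,2}
∂A: remove int from cl → {1,3,6,2}

{1,3,6,2}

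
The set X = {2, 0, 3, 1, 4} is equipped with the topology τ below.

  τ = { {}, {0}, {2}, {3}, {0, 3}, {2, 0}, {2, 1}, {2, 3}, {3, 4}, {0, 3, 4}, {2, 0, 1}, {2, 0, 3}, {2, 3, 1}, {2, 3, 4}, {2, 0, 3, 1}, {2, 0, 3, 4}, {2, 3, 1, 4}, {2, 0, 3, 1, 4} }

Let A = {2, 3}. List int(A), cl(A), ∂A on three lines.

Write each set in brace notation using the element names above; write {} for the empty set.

open subsets of A: {}, {2}, {3}, {2, 3}; so int(A) = {2, 3}
closure: X∖int(X∖A) = X∖{0} = {2, 3, 1, 4}
∂A = {2, 3, 1, 4} minus {2, 3} = {1, 4}

int(A) = {2, 3}
cl(A)  = {2, 3, 1, 4}
∂A     = {1, 4}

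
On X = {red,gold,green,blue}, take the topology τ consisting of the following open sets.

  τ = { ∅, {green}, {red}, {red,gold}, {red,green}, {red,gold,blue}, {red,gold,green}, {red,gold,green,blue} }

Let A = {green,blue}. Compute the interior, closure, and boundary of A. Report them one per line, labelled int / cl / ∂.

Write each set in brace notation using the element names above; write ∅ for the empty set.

int(A) = {green}
cl(A)  = {green,blue}
∂A     = {blue}

opens ⊆ A: ∅, {green}; union → int = {green}
complement {red,gold}; its interior {red,gold}; cl(A) = X∖{red,gold} = {green,blue}
boundary = {green,blue} ∖ {green} = {blue}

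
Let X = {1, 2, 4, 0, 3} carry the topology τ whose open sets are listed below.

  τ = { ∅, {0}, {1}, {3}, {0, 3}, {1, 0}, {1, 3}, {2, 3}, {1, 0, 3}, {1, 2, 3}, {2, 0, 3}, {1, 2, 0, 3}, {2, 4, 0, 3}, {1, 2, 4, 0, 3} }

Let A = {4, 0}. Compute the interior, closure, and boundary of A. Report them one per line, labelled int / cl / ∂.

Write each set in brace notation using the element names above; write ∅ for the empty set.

int(A) = {0}
cl(A)  = {4, 0}
∂A     = {4}

U open, U⊆A: ∅, {0}. int(A) = ⋃ = {0}
X∖A={1, 2, 3}, int(X∖A)={1, 2, 3}, hence cl(A)={4, 0}
∂A: remove int from cl → {4}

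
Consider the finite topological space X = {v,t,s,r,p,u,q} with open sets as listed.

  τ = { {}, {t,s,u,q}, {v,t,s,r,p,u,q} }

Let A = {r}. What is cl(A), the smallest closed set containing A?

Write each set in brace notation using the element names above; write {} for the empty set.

closure: X∖int(X∖A) = X∖{t,s,u,q} = {v,r,p}

{v,r,p}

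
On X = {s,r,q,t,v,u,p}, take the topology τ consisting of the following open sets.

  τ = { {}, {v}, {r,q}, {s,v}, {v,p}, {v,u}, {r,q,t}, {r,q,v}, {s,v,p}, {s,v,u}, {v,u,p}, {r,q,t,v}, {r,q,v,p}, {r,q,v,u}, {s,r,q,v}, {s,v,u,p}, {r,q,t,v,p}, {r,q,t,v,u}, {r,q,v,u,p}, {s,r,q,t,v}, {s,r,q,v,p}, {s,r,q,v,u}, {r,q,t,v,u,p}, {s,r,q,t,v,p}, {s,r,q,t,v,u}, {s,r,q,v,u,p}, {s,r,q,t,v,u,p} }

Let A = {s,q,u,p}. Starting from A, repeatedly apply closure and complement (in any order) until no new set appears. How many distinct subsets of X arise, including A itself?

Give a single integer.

complement {r,t,v}; its interior {v}; cl(A) = X∖{v} = {s,r,q,t,u,p}
With k = closure, c = complement:
  1. A     = {s,q,u,p}
  2. kA    = {s,r,q,t,u,p}
  3. cA    = {r,t,v}
  4. ckA   = {v}
  5. kcA   = {s,r,q,t,v,u,p}
  6. kckA  = {s,v,u,p}
  7. ckcA  = {}
  8. ckckA = {r,q,t}
k, c of each give nothing new

8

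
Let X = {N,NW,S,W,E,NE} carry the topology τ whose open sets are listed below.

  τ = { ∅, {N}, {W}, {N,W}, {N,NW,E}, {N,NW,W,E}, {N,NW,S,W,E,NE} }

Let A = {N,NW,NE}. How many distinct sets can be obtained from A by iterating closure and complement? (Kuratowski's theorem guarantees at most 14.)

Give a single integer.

8

complement {S,W,E}; its interior {W}; cl(A) = X∖{W} = {N,NW,S,E,NE}
With k = closure, c = complement:
  1. A     = {N,NW,NE}
  2. kA    = {N,NW,S,E,NE}
  3. cA    = {S,W,E}
  4. ckA   = {W}
  5. kcA   = {NW,S,W,E,NE}
  6. kckA  = {S,W,NE}
  7. ckcA  = {N}
  8. ckckA = {N,NW,E}
k, c of each give nothing new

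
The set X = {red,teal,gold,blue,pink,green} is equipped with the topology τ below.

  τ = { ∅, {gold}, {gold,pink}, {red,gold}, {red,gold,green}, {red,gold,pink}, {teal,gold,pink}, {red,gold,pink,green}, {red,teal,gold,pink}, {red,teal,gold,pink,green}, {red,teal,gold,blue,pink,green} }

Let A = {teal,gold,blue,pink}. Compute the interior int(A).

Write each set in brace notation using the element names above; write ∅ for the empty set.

open subsets of A: ∅, {gold}, {gold,pink}, {teal,gold,pink}; so int(A) = {teal,gold,pink}

{teal,gold,pink}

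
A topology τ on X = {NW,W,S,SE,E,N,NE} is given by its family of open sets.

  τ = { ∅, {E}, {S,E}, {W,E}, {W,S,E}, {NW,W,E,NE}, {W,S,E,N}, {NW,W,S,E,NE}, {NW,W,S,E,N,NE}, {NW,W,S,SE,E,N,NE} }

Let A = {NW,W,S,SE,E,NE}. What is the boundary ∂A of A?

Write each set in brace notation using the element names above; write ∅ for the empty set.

U open, U⊆A: ∅, {E}, {S,E}, {W,E}, {W,S,E}, {NW,W,E,NE}, {NW,W,S,E,NE}. int(A) = ⋃ = {NW,W,S,E,NE}
X∖A={N}, int(X∖A)=∅, hence cl(A)={NW,W,S,SE,E,N,NE}
∂A: remove int from cl → {SE,N}

{SE,N}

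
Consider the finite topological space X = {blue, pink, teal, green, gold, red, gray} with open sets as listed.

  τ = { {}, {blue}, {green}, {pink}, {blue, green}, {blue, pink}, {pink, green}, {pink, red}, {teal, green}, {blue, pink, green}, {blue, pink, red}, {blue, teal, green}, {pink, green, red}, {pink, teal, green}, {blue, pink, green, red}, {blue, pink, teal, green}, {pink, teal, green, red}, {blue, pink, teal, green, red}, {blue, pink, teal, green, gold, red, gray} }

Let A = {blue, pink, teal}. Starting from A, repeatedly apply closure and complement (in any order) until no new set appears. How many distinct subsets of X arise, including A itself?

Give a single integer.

10

complement {green, gold, red, gray}; its interior {green}; cl(A) = X∖{green} = {blue, pink, teal, gold, red, gray}
With k = closure, c = complement:
  1. A     = {blue, pink, teal}
  2. kA    = {blue, pink, teal, gold, red, gray}
  3. cA    = {green, gold, red, gray}
  4. ckA   = {green}
  5. kcA   = {teal, green, gold, red, gray}
  6. kckA  = {teal, green, gold, gray}
  7. ckcA  = {blue, pink}
  8. ckckA = {blue, pink, red}
  9. kckcA = {blue, pink, gold, red, gray}
  10. ckckcA = {teal, green}
k, c of each give nothing new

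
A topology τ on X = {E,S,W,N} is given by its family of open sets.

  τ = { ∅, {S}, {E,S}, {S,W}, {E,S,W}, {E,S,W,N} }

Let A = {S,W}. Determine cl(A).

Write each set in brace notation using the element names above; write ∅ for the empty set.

{E,S,W,N}

closure: X∖int(X∖A) = X∖∅ = {E,S,W,N}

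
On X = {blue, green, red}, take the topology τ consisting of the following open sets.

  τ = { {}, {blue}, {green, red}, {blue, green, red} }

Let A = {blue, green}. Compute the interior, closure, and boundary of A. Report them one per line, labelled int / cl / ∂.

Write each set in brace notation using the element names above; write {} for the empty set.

int(A) = {blue}
cl(A)  = {blue, green, red}
∂A     = {green, red}

open subsets of A: {}, {blue}; so int(A) = {blue}
closure: X∖int(X∖A) = X∖{} = {blue, green, red}
∂A = {blue, green, red} minus {blue} = {green, red}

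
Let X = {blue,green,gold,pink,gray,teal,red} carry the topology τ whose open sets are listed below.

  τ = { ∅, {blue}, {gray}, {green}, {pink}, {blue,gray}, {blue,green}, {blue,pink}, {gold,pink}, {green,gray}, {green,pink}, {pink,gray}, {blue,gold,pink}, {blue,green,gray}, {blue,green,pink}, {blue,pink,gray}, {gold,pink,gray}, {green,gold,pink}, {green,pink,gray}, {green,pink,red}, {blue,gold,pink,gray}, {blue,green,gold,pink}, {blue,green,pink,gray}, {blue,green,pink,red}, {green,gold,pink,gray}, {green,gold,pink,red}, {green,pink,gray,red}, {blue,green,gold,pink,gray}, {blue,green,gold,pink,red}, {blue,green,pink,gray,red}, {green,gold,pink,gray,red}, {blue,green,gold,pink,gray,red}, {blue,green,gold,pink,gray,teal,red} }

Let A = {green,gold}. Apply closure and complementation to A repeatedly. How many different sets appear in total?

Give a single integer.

complement {blue,pink,gray,teal,red}; its interior {blue,pink,gray}; cl(A) = X∖{blue,pink,gray} = {green,gold,teal,red}
With k = closure, c = complement:
  1. A     = {green,gold}
  2. kA    = {green,gold,teal,red}
  3. cA    = {blue,pink,gray,teal,red}
  4. ckA   = {blue,pink,gray}
  5. kcA   = {blue,gold,pink,gray,teal,red}
  6. ckcA  = {green}
  7. kckcA = {green,teal,red}
  8. ckckcA = {blue,gold,pink,gray}
k, c of each give nothing new

8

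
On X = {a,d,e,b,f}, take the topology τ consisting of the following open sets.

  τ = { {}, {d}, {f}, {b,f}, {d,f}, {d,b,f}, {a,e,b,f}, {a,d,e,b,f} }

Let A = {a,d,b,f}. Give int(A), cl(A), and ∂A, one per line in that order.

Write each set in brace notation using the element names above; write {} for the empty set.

U open, U⊆A: {}, {f}, {d}, {d,f}, {b,f}, {d,b,f}. int(A) = ⋃ = {d,b,f}
X∖A={e}, int(X∖A)={}, hence cl(A)={a,d,e,b,f}
∂A: remove int from cl → {a,e}

int(A) = {d,b,f}
cl(A)  = {a,d,e,b,f}
∂A     = {a,e}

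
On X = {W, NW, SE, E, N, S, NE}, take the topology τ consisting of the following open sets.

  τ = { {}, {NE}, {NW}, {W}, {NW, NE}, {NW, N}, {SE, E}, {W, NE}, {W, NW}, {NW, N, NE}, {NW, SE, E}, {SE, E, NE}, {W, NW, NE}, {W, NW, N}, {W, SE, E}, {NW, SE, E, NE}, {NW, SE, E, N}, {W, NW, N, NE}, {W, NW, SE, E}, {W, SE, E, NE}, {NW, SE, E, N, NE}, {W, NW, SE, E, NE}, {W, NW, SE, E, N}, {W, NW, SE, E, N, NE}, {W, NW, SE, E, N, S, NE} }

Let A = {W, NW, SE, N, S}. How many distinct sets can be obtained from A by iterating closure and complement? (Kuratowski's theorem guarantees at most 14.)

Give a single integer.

10

X∖A={E, NE}, int(X∖A)={NE}, hence cl(A)={W, NW, SE, E, N, S}
Orbit (k=closure, c=complement):
  1. A     = {W, NW, SE, N, S}
  2. kA    = {W, NW, SE, E, N, S}
  3. cA    = {E, NE}
  4. ckA   = {NE}
  5. kcA   = {SE, E, S, NE}
  6. kckA  = {S, NE}
  7. ckcA  = {W, NW, N}
  8. ckckA = {W, NW, SE, E, N}
  9. kckcA = {W, NW, N, S}
  10. ckckcA = {SE, E, NE}
(closed under both — stop)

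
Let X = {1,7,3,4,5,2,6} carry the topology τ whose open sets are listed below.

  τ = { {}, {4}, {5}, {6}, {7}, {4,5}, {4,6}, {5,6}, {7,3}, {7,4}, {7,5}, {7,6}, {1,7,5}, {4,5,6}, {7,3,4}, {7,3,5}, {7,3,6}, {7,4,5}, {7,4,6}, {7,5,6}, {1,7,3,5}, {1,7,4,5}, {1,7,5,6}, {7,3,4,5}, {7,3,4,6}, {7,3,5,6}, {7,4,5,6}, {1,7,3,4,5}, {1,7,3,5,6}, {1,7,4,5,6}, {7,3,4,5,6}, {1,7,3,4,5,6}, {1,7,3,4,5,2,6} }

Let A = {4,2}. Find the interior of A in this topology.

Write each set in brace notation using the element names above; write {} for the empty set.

{4}

open subsets of A: {}, {4}; so int(A) = {4}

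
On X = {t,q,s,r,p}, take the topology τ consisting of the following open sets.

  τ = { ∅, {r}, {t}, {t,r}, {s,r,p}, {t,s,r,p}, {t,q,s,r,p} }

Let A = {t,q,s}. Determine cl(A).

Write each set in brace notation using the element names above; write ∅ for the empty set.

X∖A={r,p}, int(X∖A)={r}, hence cl(A)={t,q,s,p}

{t,q,s,p}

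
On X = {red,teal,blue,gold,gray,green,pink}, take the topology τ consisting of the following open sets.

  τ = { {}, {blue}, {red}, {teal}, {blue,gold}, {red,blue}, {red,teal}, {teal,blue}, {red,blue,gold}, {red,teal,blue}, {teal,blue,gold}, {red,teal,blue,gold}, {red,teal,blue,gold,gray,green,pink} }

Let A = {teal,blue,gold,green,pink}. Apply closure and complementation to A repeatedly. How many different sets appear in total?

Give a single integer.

6

complement {red,gray}; its interior {red}; cl(A) = X∖{red} = {teal,blue,gold,gray,green,pink}
With k = closure, c = complement:
  1. A     = {teal,blue,gold,green,pink}
  2. kA    = {teal,blue,gold,gray,green,pink}
  3. cA    = {red,gray}
  4. ckA   = {red}
  5. kcA   = {red,gray,green,pink}
  6. ckcA  = {teal,blue,gold}
k, c of each give nothing new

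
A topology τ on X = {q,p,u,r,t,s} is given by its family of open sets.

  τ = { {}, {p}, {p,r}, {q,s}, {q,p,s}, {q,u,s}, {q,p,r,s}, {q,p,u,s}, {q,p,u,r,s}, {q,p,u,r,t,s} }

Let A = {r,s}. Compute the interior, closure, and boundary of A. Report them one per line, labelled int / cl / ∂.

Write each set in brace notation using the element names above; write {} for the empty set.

int(A) = {}
cl(A)  = {q,u,r,t,s}
∂A     = {q,u,r,t,s}

U open, U⊆A: {}. int(A) = ⋃ = {}
X∖A={q,p,u,t}, int(X∖A)={p}, hence cl(A)={q,u,r,t,s}
∂A: remove int from cl → {q,u,r,t,s}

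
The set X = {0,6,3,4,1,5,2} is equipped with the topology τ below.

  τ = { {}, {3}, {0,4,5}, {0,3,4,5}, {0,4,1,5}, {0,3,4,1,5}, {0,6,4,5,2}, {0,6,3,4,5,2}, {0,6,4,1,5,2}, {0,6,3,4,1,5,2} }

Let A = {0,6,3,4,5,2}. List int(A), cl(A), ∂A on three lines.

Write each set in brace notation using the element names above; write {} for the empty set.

int(A) = {0,6,3,4,5,2}
cl(A)  = {0,6,3,4,1,5,2}
∂A     = {1}

U open, U⊆A: {}, {3}, {0,4,5}, {0,3,4,5}, {0,6,4,5,2}, {0,6,3,4,5,2}. int(A) = ⋃ = {0,6,3,4,5,2}
X∖A={1}, int(X∖A)={}, hence cl(A)={0,6,3,4,1,5,2}
∂A: remove int from cl → {1}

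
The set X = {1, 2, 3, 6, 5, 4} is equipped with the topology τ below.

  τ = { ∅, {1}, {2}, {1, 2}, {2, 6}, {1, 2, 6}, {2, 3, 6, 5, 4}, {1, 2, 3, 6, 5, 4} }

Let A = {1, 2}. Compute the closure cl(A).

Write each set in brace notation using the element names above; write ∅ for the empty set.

X∖A={3, 6, 5, 4}, int(X∖A)=∅, hence cl(A)={1, 2, 3, 6, 5, 4}

{1, 2, 3, 6, 5, 4}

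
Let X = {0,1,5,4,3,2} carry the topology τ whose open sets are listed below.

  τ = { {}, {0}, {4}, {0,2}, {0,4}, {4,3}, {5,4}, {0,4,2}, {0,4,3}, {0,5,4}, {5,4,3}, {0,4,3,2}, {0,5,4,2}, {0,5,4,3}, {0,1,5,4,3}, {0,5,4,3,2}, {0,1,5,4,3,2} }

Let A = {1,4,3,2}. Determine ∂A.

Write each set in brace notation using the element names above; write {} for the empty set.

{1,5,2}

U open, U⊆A: {}, {4}, {4,3}. int(A) = ⋃ = {4,3}
X∖A={0,5}, int(X∖A)={0}, hence cl(A)={1,5,4,3,2}
∂A: remove int from cl → {1,5,2}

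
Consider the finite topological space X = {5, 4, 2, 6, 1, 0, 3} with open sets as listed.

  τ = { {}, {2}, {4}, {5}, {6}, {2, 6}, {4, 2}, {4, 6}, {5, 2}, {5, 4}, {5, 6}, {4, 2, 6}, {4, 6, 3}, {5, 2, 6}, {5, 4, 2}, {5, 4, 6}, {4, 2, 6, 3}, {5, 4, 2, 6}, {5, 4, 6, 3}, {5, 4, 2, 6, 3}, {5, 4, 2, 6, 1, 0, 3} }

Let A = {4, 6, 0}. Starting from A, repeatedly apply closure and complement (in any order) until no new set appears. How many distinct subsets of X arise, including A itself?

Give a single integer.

complement {5, 2, 1, 3}; its interior {5, 2}; cl(A) = X∖{5, 2} = {4, 6, 1, 0, 3}
With k = closure, c = complement:
  1. A     = {4, 6, 0}
  2. kA    = {4, 6, 1, 0, 3}
  3. cA    = {5, 2, 1, 3}
  4. ckA   = {5, 2}
  5. kcA   = {5, 2, 1, 0, 3}
  6. kckA  = {5, 2, 1, 0}
  7. ckcA  = {4, 6}
  8. ckckA = {4, 6, 3}
k, c of each give nothing new

8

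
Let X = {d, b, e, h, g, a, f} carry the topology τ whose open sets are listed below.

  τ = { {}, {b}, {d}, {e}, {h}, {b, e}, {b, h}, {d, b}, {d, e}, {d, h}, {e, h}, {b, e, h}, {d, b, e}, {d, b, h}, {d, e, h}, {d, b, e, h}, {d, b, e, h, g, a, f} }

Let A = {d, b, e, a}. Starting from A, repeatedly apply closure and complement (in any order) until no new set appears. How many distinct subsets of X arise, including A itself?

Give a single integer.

6

complement {h, g, f}; its interior {h}; cl(A) = X∖{h} = {d, b, e, g, a, f}
With k = closure, c = complement:
  1. A     = {d, b, e, a}
  2. kA    = {d, b, e, g, a, f}
  3. cA    = {h, g, f}
  4. ckA   = {h}
  5. kcA   = {h, g, a, f}
  6. ckcA  = {d, b, e}
k, c of each give nothing new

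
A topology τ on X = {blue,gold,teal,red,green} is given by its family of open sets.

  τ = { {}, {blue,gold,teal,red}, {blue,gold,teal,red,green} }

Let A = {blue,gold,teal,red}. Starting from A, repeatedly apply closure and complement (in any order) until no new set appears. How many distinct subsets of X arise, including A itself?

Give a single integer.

4

X∖A={green}, int(X∖A)={}, hence cl(A)={blue,gold,teal,red,green}
Orbit (k=closure, c=complement):
  1. A     = {blue,gold,teal,red}
  2. kA    = {blue,gold,teal,red,green}
  3. cA    = {green}
  4. ckA   = {}
(closed under both — stop)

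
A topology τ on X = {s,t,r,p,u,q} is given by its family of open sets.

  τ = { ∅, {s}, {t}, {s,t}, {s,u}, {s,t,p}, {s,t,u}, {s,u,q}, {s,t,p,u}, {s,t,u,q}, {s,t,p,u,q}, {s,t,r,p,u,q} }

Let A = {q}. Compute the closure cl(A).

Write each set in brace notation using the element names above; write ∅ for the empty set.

X∖A={s,t,r,p,u}, int(X∖A)={s,t,p,u}, hence cl(A)={r,q}

{r,q}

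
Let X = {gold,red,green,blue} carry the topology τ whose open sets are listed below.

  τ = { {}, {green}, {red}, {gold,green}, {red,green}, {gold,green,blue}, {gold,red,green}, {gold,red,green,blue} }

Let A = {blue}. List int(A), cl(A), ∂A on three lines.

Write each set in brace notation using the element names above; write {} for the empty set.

int(A) = {}
cl(A)  = {blue}
∂A     = {blue}

opens ⊆ A: {}; union → int = {}
complement {gold,red,green}; its interior {gold,red,green}; cl(A) = X∖{gold,red,green} = {blue}
boundary = {blue} ∖ {} = {blue}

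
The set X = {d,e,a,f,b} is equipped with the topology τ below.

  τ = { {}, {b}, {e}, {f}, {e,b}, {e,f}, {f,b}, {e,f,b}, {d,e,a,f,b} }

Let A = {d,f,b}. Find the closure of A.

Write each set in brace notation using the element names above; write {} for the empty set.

closure: X∖int(X∖A) = X∖{e} = {d,a,f,b}

{d,a,f,b}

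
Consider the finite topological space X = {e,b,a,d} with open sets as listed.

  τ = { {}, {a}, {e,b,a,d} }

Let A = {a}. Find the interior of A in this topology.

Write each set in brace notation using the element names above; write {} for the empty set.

open subsets of A: {}, {a}; so int(A) = {a}

{a}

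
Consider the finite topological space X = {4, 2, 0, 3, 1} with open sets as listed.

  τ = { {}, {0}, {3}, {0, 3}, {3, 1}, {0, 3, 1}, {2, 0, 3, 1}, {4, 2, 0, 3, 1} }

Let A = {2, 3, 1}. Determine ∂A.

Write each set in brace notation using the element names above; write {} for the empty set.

open subsets of A: {}, {3}, {3, 1}; so int(A) = {3, 1}
closure: X∖int(X∖A) = X∖{0} = {4, 2, 3, 1}
∂A = {4, 2, 3, 1} minus {3, 1} = {4, 2}

{4, 2}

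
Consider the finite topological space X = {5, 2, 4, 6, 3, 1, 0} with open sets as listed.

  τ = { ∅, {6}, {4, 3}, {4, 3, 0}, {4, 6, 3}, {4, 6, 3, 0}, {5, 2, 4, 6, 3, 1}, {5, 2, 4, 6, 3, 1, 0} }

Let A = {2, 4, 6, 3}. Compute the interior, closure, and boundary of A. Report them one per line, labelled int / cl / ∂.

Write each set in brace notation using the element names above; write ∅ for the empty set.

interior: largest open inside A is {4, 6, 3} (from ∅, {6}, {4, 3}, {4, 6, 3})
cl via duality: int({5, 1, 0}) = ∅, so X∖∅ = {5, 2, 4, 6, 3, 1, 0}
cl∖int = {5, 2, 1, 0}

int(A) = {4, 6, 3}
cl(A)  = {5, 2, 4, 6, 3, 1, 0}
∂A     = {5, 2, 1, 0}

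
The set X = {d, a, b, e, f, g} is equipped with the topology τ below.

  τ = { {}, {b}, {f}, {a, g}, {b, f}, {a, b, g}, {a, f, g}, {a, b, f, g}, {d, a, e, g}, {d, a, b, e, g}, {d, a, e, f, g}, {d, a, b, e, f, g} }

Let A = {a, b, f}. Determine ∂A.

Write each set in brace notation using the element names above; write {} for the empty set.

U open, U⊆A: {}, {f}, {b}, {b, f}. int(A) = ⋃ = {b, f}
X∖A={d, e, g}, int(X∖A)={}, hence cl(A)={d, a, b, e, f, g}
∂A: remove int from cl → {d, a, e, g}

{d, a, e, g}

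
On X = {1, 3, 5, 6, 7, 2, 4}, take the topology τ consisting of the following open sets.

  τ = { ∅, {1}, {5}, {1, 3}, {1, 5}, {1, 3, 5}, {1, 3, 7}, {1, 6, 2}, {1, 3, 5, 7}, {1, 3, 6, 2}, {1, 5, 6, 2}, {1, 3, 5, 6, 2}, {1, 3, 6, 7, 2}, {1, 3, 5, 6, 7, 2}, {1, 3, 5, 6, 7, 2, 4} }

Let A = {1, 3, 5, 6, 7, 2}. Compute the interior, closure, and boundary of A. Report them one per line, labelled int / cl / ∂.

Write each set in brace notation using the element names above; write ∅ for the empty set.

U open, U⊆A: ∅, {5}, {1}, {1, 5}, {1, 3}, {1, 3, 5}, {1, 6, 2}, {1, 3, 7}, {1, 3, 6, 2}, {1, 5, 6, 2}, {1, 3, 5, 7}, {1, 3, 5, 6, 2}, {1, 3, 6, 7, 2}, {1, 3, 5, 6, 7, 2}. int(A) = ⋃ = {1, 3, 5, 6, 7, 2}
X∖A={4}, int(X∖A)=∅, hence cl(A)={1, 3, 5, 6, 7, 2, 4}
∂A: remove int from cl → {4}

int(A) = {1, 3, 5, 6, 7, 2}
cl(A)  = {1, 3, 5, 6, 7, 2, 4}
∂A     = {4}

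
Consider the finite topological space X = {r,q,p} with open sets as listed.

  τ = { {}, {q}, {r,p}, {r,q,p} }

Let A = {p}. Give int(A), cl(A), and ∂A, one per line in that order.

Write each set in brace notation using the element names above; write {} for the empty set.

int(A) = {}
cl(A)  = {r,p}
∂A     = {r,p}

U open, U⊆A: {}. int(A) = ⋃ = {}
X∖A={r,q}, int(X∖A)={q}, hence cl(A)={r,p}
∂A: remove int from cl → {r,p}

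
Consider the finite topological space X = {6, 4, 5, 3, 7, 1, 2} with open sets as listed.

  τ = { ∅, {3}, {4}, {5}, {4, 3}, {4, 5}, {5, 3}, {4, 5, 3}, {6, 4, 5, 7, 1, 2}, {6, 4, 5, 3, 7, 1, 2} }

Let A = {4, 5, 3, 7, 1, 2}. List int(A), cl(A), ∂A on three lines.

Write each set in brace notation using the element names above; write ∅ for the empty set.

int(A) = {4, 5, 3}
cl(A)  = {6, 4, 5, 3, 7, 1, 2}
∂A     = {6, 7, 1, 2}

open subsets of A: ∅, {4}, {5}, {3}, {4, 3}, {5, 3}, {4, 5}, {4, 5, 3}; so int(A) = {4, 5, 3}
closure: X∖int(X∖A) = X∖∅ = {6, 4, 5, 3, 7, 1, 2}
∂A = {6, 4, 5, 3, 7, 1, 2} minus {4, 5, 3} = {6, 7, 1, 2}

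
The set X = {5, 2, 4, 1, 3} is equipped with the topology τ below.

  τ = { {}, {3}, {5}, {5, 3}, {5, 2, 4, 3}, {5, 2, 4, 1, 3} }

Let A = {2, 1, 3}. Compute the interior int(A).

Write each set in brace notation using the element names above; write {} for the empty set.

open subsets of A: {}, {3}; so int(A) = {3}

{3}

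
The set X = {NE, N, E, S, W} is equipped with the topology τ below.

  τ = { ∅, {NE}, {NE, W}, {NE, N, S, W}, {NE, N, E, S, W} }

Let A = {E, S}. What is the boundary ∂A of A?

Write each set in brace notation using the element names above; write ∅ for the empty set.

{N, E, S}

opens ⊆ A: ∅; union → int = ∅
complement {NE, N, W}; its interior {NE, W}; cl(A) = X∖{NE, W} = {N, E, S}
boundary = {N, E, S} ∖ ∅ = {N, E, S}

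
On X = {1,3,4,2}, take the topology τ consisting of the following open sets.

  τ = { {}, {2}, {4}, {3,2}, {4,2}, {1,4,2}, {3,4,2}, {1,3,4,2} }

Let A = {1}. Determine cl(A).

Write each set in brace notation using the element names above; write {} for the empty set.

{1}

X∖A={3,4,2}, int(X∖A)={3,4,2}, hence cl(A)={1}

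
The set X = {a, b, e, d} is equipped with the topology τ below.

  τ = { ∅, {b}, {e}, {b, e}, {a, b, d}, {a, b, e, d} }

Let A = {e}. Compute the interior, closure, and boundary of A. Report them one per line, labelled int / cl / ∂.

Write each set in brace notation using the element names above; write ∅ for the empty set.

int(A) = {e}
cl(A)  = {e}
∂A     = ∅

U open, U⊆A: ∅, {e}. int(A) = ⋃ = {e}
X∖A={a, b, d}, int(X∖A)={a, b, d}, hence cl(A)={e}
∂A: remove int from cl → ∅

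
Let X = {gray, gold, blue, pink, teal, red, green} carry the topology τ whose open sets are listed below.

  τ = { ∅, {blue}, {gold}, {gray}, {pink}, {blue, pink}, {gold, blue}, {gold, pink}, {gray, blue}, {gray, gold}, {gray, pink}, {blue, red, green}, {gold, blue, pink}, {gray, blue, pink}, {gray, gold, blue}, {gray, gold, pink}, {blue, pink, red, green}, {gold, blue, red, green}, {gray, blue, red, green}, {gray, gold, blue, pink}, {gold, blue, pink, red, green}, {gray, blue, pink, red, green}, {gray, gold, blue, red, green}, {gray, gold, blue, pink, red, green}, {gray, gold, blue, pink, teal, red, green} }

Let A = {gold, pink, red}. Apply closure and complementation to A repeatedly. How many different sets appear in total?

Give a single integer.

8

X∖A={gray, blue, teal, green}, int(X∖A)={gray, blue}, hence cl(A)={gold, pink, teal, red, green}
Orbit (k=closure, c=complement):
  1. A     = {gold, pink, red}
  2. kA    = {gold, pink, teal, red, green}
  3. cA    = {gray, blue, teal, green}
  4. ckA   = {gray, blue}
  5. kcA   = {gray, blue, teal, red, green}
  6. ckcA  = {gold, pink}
  7. kckcA = {gold, pink, teal}
  8. ckckcA = {gray, blue, red, green}
(closed under both — stop)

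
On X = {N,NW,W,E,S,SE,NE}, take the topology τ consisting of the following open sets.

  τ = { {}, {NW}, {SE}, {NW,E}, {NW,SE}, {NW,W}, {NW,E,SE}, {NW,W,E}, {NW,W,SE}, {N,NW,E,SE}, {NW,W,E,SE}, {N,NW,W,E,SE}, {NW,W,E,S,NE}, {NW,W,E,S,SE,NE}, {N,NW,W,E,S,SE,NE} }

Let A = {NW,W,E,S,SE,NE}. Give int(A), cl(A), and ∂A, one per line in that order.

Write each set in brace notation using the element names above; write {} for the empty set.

int(A) = {NW,W,E,S,SE,NE}
cl(A)  = {N,NW,W,E,S,SE,NE}
∂A     = {N}

open subsets of A: {}, {NW}, {SE}, {NW,W}, {NW,E}, {NW,SE}, {NW,E,SE}, {NW,W,SE}, {NW,W,E}, {NW,W,E,SE}, {NW,W,E,S,NE}, {NW,W,E,S,SE,NE}; so int(A) = {NW,W,E,S,SE,NE}
closure: X∖int(X∖A) = X∖{} = {N,NW,W,E,S,SE,NE}
∂A = {N,NW,W,E,S,SE,NE} minus {NW,W,E,S,SE,NE} = {N}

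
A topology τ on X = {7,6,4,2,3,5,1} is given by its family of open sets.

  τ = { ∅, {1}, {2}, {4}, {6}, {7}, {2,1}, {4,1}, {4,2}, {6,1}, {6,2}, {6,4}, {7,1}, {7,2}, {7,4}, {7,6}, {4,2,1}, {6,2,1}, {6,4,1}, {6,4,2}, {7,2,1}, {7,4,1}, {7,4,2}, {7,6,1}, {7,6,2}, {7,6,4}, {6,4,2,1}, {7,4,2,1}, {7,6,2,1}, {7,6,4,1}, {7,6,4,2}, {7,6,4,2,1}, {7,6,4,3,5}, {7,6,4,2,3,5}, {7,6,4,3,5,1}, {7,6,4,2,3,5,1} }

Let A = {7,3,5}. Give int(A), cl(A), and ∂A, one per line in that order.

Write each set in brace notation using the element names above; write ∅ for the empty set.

opens ⊆ A: ∅, {7}; union → int = {7}
complement {6,4,2,1}; its interior {6,4,2,1}; cl(A) = X∖{6,4,2,1} = {7,3,5}
boundary = {7,3,5} ∖ {7} = {3,5}

int(A) = {7}
cl(A)  = {7,3,5}
∂A     = {3,5}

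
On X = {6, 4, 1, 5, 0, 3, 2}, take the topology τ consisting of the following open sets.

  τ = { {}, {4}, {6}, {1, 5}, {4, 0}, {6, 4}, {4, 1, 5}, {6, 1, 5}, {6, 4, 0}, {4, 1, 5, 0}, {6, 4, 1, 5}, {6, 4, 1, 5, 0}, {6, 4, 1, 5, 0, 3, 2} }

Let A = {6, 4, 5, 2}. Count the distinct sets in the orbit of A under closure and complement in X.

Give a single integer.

10

cl via duality: int({1, 0, 3}) = {}, so X∖{} = {6, 4, 1, 5, 0, 3, 2}
Write k for closure, c for complement:
  1. A     = {6, 4, 5, 2}
  2. kA    = {6, 4, 1, 5, 0, 3, 2}
  3. cA    = {1, 0, 3}
  4. ckA   = {}
  5. kcA   = {1, 5, 0, 3, 2}
  6. ckcA  = {6, 4}
  7. kckcA = {6, 4, 0, 3, 2}
  8. ckckcA = {1, 5}
  9. kckckcA = {1, 5, 3, 2}
  10. ckckckcA = {6, 4, 0}
applying k or c yields no new set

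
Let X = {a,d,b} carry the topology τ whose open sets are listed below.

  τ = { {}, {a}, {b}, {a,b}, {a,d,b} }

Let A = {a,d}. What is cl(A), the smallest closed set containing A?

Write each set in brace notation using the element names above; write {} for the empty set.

closure: X∖int(X∖A) = X∖{b} = {a,d}

{a,d}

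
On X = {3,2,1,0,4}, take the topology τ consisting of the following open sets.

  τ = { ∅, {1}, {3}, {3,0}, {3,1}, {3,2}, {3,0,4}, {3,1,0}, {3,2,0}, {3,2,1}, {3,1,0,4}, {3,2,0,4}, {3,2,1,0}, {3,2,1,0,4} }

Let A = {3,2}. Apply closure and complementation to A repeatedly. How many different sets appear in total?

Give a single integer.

4

complement {1,0,4}; its interior {1}; cl(A) = X∖{1} = {3,2,0,4}
With k = closure, c = complement:
  1. A     = {3,2}
  2. kA    = {3,2,0,4}
  3. cA    = {1,0,4}
  4. ckA   = {1}
k, c of each give nothing new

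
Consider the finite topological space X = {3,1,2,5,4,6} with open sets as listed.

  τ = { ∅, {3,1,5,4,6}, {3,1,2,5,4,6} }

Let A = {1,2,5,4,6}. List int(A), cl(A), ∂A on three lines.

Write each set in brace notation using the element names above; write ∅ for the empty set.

interior: largest open inside A is ∅ (from ∅)
cl via duality: int({3}) = ∅, so X∖∅ = {3,1,2,5,4,6}
cl∖int = {3,1,2,5,4,6}

int(A) = ∅
cl(A)  = {3,1,2,5,4,6}
∂A     = {3,1,2,5,4,6}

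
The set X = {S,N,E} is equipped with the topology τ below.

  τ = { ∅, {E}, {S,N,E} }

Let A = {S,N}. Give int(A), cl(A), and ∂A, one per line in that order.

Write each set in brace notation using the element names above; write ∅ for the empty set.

interior: largest open inside A is ∅ (from ∅)
cl via duality: int({E}) = {E}, so X∖{E} = {S,N}
cl∖int = {S,N}

int(A) = ∅
cl(A)  = {S,N}
∂A     = {S,N}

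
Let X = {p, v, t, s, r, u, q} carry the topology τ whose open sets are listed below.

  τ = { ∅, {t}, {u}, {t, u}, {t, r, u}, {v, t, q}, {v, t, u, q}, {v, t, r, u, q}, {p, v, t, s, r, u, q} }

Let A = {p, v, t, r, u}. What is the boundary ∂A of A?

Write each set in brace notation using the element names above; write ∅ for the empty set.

open subsets of A: ∅, {t}, {u}, {t, u}, {t, r, u}; so int(A) = {t, r, u}
closure: X∖int(X∖A) = X∖∅ = {p, v, t, s, r, u, q}
∂A = {p, v, t, s, r, u, q} minus {t, r, u} = {p, v, s, q}

{p, v, s, q}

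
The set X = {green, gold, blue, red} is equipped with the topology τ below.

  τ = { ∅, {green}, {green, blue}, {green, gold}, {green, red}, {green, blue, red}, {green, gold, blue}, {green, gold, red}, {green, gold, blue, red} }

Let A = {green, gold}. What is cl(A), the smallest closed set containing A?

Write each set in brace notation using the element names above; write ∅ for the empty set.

X∖A={blue, red}, int(X∖A)=∅, hence cl(A)={green, gold, blue, red}

{green, gold, blue, red}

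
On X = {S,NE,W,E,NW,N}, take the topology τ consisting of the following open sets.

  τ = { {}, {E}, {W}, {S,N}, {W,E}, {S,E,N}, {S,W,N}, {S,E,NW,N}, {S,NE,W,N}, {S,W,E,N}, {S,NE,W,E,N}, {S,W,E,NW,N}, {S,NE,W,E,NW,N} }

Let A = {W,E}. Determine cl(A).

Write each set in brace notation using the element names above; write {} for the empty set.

X∖A={S,NE,NW,N}, int(X∖A)={S,N}, hence cl(A)={NE,W,E,NW}

{NE,W,E,NW}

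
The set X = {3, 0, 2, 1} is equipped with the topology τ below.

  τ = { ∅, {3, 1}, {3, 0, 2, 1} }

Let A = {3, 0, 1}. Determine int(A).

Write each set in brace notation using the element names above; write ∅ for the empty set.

interior: largest open inside A is {3, 1} (from ∅, {3, 1})

{3, 1}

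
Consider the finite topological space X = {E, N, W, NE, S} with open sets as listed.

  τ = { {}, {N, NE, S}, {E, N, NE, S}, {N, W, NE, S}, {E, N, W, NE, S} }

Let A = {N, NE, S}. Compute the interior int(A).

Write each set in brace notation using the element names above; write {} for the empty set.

{N, NE, S}

open subsets of A: {}, {N, NE, S}; so int(A) = {N, NE, S}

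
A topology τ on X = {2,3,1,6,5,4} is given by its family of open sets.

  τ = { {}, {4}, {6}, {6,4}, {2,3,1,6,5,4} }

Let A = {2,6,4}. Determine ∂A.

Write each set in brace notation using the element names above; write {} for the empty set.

interior: largest open inside A is {6,4} (from {}, {4}, {6}, {6,4})
cl via duality: int({3,1,5}) = {}, so X∖{} = {2,3,1,6,5,4}
cl∖int = {2,3,1,5}

{2,3,1,5}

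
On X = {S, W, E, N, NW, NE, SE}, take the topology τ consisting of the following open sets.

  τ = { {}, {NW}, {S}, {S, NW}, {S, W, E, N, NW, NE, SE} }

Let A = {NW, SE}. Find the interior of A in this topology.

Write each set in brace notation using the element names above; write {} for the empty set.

{NW}

open subsets of A: {}, {NW}; so int(A) = {NW}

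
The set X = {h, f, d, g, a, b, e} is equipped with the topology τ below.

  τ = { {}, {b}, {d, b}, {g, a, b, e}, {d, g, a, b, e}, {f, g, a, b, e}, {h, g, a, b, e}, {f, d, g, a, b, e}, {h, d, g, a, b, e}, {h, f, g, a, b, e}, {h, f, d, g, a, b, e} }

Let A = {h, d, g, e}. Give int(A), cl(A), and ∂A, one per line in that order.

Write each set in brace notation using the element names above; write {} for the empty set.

int(A) = {}
cl(A)  = {h, f, d, g, a, e}
∂A     = {h, f, d, g, a, e}

interior: largest open inside A is {} (from {})
cl via duality: int({f, a, b}) = {b}, so X∖{b} = {h, f, d, g, a, e}
cl∖int = {h, f, d, g, a, e}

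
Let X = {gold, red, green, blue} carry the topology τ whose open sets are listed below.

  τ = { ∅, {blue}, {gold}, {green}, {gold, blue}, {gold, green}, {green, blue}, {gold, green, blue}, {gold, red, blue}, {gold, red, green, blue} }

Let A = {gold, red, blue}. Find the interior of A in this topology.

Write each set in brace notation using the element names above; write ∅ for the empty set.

{gold, red, blue}

U open, U⊆A: ∅, {gold}, {blue}, {gold, blue}, {gold, red, blue}. int(A) = ⋃ = {gold, red, blue}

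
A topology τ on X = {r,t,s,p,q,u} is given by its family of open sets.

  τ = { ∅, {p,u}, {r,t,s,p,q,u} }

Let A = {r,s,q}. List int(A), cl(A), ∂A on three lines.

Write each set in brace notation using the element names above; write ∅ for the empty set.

int(A) = ∅
cl(A)  = {r,t,s,q}
∂A     = {r,t,s,q}

opens ⊆ A: ∅; union → int = ∅
complement {t,p,u}; its interior {p,u}; cl(A) = X∖{p,u} = {r,t,s,q}
boundary = {r,t,s,q} ∖ ∅ = {r,t,s,q}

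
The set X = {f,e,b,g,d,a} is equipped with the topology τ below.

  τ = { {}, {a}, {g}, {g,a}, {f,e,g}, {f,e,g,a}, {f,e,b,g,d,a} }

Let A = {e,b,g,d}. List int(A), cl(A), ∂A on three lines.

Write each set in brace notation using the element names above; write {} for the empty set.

opens ⊆ A: {}, {g}; union → int = {g}
complement {f,a}; its interior {a}; cl(A) = X∖{a} = {f,e,b,g,d}
boundary = {f,e,b,g,d} ∖ {g} = {f,e,b,d}

int(A) = {g}
cl(A)  = {f,e,b,g,d}
∂A     = {f,e,b,d}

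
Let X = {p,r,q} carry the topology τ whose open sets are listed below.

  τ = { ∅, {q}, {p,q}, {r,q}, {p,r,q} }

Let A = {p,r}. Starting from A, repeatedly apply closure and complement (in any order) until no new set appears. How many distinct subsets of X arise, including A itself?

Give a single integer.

4

cl via duality: int({q}) = {q}, so X∖{q} = {p,r}
Write k for closure, c for complement:
  1. A     = {p,r}
  2. cA    = {q}
  3. kcA   = {p,r,q}
  4. ckcA  = ∅
applying k or c yields no new set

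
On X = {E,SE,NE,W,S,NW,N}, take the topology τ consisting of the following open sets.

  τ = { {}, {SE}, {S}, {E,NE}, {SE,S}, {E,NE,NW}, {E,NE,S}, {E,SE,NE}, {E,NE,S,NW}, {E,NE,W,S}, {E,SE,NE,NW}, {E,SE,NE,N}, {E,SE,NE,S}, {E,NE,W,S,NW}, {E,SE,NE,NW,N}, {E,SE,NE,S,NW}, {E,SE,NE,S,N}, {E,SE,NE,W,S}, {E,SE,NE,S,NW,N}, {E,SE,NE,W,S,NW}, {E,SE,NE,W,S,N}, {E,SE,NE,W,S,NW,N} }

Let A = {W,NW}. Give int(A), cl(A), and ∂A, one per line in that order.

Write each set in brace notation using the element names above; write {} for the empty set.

int(A) = {}
cl(A)  = {W,NW}
∂A     = {W,NW}

interior: largest open inside A is {} (from {})
cl via duality: int({E,SE,NE,S,N}) = {E,SE,NE,S,N}, so X∖{E,SE,NE,S,N} = {W,NW}
cl∖int = {W,NW}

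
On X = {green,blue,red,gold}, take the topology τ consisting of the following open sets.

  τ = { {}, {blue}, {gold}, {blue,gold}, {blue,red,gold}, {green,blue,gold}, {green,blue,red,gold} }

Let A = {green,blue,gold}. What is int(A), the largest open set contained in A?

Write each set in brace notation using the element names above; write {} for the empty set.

U open, U⊆A: {}, {gold}, {blue}, {blue,gold}, {green,blue,gold}. int(A) = ⋃ = {green,blue,gold}

{green,blue,gold}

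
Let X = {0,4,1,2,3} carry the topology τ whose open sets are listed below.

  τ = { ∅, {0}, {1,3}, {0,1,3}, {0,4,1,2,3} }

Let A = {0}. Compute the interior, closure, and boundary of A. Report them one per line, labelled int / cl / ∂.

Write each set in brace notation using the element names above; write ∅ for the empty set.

int(A) = {0}
cl(A)  = {0,4,2}
∂A     = {4,2}

interior: largest open inside A is {0} (from ∅, {0})
cl via duality: int({4,1,2,3}) = {1,3}, so X∖{1,3} = {0,4,2}
cl∖int = {4,2}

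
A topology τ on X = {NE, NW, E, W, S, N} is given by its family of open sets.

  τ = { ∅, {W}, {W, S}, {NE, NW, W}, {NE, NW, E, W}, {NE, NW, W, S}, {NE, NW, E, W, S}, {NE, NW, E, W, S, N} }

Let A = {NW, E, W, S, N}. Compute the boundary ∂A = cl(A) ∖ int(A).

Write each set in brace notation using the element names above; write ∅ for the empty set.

{NE, NW, E, N}

U open, U⊆A: ∅, {W}, {W, S}. int(A) = ⋃ = {W, S}
X∖A={NE}, int(X∖A)=∅, hence cl(A)={NE, NW, E, W, S, N}
∂A: remove int from cl → {NE, NW, E, N}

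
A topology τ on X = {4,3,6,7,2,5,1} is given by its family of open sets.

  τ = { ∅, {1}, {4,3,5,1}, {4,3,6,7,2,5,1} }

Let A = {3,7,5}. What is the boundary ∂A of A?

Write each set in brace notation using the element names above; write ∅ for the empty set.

open subsets of A: ∅; so int(A) = ∅
closure: X∖int(X∖A) = X∖{1} = {4,3,6,7,2,5}
∂A = {4,3,6,7,2,5} minus ∅ = {4,3,6,7,2,5}

{4,3,6,7,2,5}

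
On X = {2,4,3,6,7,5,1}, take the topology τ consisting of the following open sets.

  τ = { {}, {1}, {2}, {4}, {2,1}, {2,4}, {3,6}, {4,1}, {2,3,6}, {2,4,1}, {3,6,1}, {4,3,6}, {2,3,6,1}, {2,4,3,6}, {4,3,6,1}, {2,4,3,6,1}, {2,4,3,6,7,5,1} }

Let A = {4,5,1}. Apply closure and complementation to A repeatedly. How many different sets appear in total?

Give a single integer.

cl via duality: int({2,3,6,7}) = {2,3,6}, so X∖{2,3,6} = {4,7,5,1}
Write k for closure, c for complement:
  1. A     = {4,5,1}
  2. kA    = {4,7,5,1}
  3. cA    = {2,3,6,7}
  4. ckA   = {2,3,6}
  5. kcA   = {2,3,6,7,5}
  6. ckcA  = {4,1}
applying k or c yields no new set

6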